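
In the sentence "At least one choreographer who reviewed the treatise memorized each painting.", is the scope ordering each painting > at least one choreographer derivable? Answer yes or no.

Yes

The RC *who reviewed the treatise* is an island, but *each painting* is not inside it — it is the matrix object, a clausemate of *at least one choreographer*.
Clause-internal QR can adjoin the lower DP above the subject, yielding the inverse reading.
So *each painting* > *at least one choreographer* is among the available readings.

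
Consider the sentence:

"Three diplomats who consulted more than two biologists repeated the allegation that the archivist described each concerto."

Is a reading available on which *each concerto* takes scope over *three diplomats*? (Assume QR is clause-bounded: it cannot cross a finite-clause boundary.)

*each concerto* occurs within the complex NP *the allegation that the archivist described each concerto*.
The complex NP is opaque for QR — the quantifier is frozen inside the noun's complement.
*each concerto* > *three diplomats* would require crossing that boundary, which is illicit.

No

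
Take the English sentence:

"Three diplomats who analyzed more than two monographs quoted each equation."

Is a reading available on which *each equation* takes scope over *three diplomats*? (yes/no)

The relative clause *who analyzed more than two monographs* modifies *three diplomats*, but *each equation* is not inside that relative clause — it is an argument of the matrix verb.
No island intervenes, so both surface and inverse scope are derivable.

Yes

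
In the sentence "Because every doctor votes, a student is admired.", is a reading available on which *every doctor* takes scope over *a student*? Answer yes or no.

No

*every doctor* sits inside the adjunct clause *because every doctor votes*.
Adverbial clauses are not L-marked, so they are barriers for QR — the quantifier cannot escape the adjunct.
There is no licit LF on which *every doctor* c-commands *a student*.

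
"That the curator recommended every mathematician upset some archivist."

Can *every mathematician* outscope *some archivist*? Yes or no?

*every mathematician* is embedded in the sentential subject *that the curator recommended every mathematician*.
The subject-island constraint blocks QR out of a clausal subject.
There is no licit LF on which *every mathematician* c-commands *some archivist*.

No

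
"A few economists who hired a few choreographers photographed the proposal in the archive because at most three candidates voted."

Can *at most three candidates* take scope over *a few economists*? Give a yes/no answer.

No

Structurally, *at most three candidates* is inside the adjunct clause *because at most three candidates voted*.
The adjunct-island constraint bars QR out of an adverbial clause.
So *at most three candidates* cannot raise to a position above *a few economists*.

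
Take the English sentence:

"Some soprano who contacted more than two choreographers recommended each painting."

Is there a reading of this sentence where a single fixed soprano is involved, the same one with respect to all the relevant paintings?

That reading corresponds to *some soprano* > *each painting*.
That is the surface-scope ordering, which is always one of the available readings — island constraints only ever restrict inverse scope.

Yes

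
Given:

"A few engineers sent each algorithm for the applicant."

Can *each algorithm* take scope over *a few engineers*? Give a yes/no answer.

Yes

*a few engineers* and *each algorithm* are co-arguments of the matrix verb, with nothing but a clause-internal boundary between them.
With no island boundary between them, the object can take inverse scope over the subject via ordinary QR within the clause.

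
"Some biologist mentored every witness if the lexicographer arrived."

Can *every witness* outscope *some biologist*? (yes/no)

The adjunct island is irrelevant here — *every witness* and *some biologist* are both in the matrix clause.
Since no island is crossed, the inverse ordering is licensed alongside surface scope.

Yes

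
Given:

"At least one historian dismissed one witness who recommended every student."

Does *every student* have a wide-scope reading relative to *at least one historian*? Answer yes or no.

No

*every student* is embedded in the relative clause *who recommended every student* modifying *one witness*.
A relative clause is a scope island — quantifier raising cannot cross its boundary.
There is no licit LF on which *every student* c-commands *at least one historian*.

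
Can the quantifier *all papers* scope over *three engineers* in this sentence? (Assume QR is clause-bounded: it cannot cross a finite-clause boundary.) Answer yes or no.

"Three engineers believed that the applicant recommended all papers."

No

*all papers* sits inside the finite complement clause *that the applicant recommended all papers*.
QR is clause-bounded, so the finite complement is a scope island for the embedded quantifier.
*all papers* > *three engineers* would require crossing that boundary, which is illicit.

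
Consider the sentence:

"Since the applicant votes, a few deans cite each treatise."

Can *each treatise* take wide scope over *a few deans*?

Yes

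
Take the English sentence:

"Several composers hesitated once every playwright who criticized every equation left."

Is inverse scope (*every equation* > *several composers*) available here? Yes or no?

*every equation* sits inside the relative clause *who criticized every equation*, which is itself inside the adjunct *once every playwright who criticized every equation left*.
Nested islands: the RC island is itself inside an adjunct island, so wide scope is doubly excluded.
There is no licit LF on which *every equation* c-commands *several composers*.

No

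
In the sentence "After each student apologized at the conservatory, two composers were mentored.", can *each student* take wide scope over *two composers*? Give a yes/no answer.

Structurally, *each student* is inside the adjunct clause *after each student apologized at the conservatory*.
Adverbial clauses are not L-marked, so they are barriers for QR — the quantifier cannot escape the adjunct.
So *each student* cannot raise to a position above *two composers*.

No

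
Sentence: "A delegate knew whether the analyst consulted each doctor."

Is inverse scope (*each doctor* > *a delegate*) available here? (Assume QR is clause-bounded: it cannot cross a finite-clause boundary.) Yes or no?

The target quantifier *each doctor* is part of the embedded question *whether the analyst consulted each doctor*.
QR across an interrogative CP boundary is ruled out as a wh-island violation.
The inverse ordering *each doctor* > *a delegate* is therefore underivable.
(Only the surface reading survives: one fixed delegate with respect to all the relevant doctors.)

No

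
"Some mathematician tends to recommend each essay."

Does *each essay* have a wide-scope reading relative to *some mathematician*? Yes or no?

*each essay* is the object of the infinitival complement of a raising predicate; raising infinitives are transparent for QR, so the two DPs are in effect clausemates.
No island intervenes, so both surface and inverse scope are derivable.
So *each essay* > *some mathematician* is among the available readings.

Yes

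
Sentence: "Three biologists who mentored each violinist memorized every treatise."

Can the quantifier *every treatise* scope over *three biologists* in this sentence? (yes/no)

Yes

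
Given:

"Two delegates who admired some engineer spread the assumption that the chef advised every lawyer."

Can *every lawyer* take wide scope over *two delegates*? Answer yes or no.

No

Structurally, *every lawyer* is inside the complex NP *the assumption that the chef advised every lawyer*.
The complex NP is opaque for QR — the quantifier is frozen inside the noun's complement.
So *every lawyer* cannot raise to a position above *two delegates*.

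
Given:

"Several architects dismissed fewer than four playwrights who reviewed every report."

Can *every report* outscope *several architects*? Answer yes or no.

No

*every report* occurs within the relative clause *who reviewed every report* modifying *fewer than four playwrights*.
Relative clauses are scope islands: a quantifier cannot QR out of a relative clause to take scope in the matrix clause.
*every report* > *several architects* would require crossing that boundary, which is illicit.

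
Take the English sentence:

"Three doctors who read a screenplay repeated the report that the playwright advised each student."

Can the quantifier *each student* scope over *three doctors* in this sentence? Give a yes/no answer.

No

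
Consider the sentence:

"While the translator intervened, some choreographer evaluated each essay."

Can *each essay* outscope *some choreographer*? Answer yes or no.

*each essay* is a matrix argument; the adjunct is an island but the target quantifier is outside it.
Since no island is crossed, the inverse ordering is licensed alongside surface scope.

Yes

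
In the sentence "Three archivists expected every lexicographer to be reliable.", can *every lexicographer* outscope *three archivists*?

The ECM infinitive is scope-transparent — *every lexicographer* is free to raise above *three archivists*.
Since no island is crossed, the inverse ordering is licensed alongside surface scope.

Yes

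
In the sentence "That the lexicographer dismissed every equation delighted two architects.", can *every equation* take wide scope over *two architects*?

No

The DP *every equation* is contained in the sentential subject *that the lexicographer dismissed every equation*.
Clausal subjects are scope islands; QR from inside the subject into the matrix is barred.
*every equation* > *two architects* would require crossing that boundary, which is illicit.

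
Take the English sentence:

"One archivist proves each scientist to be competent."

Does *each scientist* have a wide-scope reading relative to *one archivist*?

Yes

*each scientist* is the subject of an ECM infinitive — the infinitival complement of an ECM verb is not a scope island, so *each scientist* can raise into the matrix clause.
Ordinary QR to a clause-peripheral position gives the wide-scope LF for the lower DP.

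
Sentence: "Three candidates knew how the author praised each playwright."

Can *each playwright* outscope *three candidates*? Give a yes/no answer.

*each playwright* occurs within the embedded question *how the author praised each playwright*.
QR across an interrogative CP boundary is ruled out as a wh-island violation.
There is no licit LF on which *each playwright* c-commands *three candidates*.

No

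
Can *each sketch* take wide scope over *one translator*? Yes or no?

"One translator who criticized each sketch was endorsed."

*each sketch* occurs within the relative clause *who criticized each sketch*.
QR out of a relative clause is ruled out by the relative-clause island constraint.
Hence only narrow scope for *each sketch* (under *one translator*) survives.

No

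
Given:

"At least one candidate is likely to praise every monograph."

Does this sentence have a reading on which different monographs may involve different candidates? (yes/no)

Yes

The described interpretation is the *every monograph* > *at least one candidate* scoping.
Infinitival complements of raising predicates do not block QR; *every monograph* and *at least one candidate* are effectively clausemates.
Nothing blocks QR of the lower DP to a position above the higher one, so inverse scope is available.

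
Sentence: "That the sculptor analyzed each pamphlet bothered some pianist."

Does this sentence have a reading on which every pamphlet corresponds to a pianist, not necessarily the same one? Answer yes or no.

No

The paraphrase describes the scope ordering *each pamphlet* > *some pianist*.
*each pamphlet* occurs within the sentential subject *that the sculptor analyzed each pamphlet*.
Clausal subjects are scope islands; QR from inside the subject into the matrix is barred.
*each pamphlet* > *some pianist* would require crossing that boundary, which is illicit.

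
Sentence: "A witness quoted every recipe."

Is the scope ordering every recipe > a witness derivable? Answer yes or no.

Yes

*a witness* and *every recipe* are co-arguments of the matrix verb, with nothing but a clause-internal boundary between them.
No island intervenes, so both surface and inverse scope are derivable.
The sentence is scopally ambiguous between *a witness* > *every recipe* and *every recipe* > *a witness*.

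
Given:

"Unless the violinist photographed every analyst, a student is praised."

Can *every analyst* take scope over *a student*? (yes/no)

No

Structurally, *every analyst* is inside the adjunct clause *unless the violinist photographed every analyst*.
Adjunct clauses are scope islands: a quantifier inside an adjunct cannot raise into the matrix clause.
So *every analyst* cannot raise to a position above *a student*.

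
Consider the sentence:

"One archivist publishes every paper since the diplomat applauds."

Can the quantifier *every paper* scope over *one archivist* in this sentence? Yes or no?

Neither queried DP is inside the adjunct, so the adjunct-island constraint does not apply.
Since no island is crossed, the inverse ordering is licensed alongside surface scope.

Yes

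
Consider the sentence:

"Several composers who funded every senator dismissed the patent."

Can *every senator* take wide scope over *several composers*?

No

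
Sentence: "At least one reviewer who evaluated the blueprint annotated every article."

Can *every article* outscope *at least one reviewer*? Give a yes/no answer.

*every article* sits in the matrix clause, not in the relative clause on *at least one reviewer*.
No island intervenes, so both surface and inverse scope are derivable.
The sentence is scopally ambiguous between *at least one reviewer* > *every article* and *every article* > *at least one reviewer*.

Yes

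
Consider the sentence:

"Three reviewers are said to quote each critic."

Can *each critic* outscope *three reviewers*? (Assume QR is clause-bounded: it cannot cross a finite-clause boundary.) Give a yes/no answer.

Infinitival complements of raising predicates do not block QR; *each critic* and *three reviewers* are effectively clausemates.
Ordinary QR to a clause-peripheral position gives the wide-scope LF for the lower DP.

Yes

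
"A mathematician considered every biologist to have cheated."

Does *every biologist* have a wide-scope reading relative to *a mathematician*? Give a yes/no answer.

Yes

*every biologist* is the subject of an ECM infinitive — the infinitival complement of an ECM verb is not a scope island, so *every biologist* can raise into the matrix clause.
Since no island is crossed, the inverse ordering is licensed alongside surface scope.
The sentence is scopally ambiguous between *a mathematician* > *every biologist* and *every biologist* > *a mathematician*.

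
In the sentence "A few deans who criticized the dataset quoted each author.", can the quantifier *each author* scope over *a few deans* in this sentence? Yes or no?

Although the sentence contains a relative clause (*who criticized the dataset*), *each author* is outside it, in the matrix VP.
With no island boundary between them, the object can take inverse scope over the subject via ordinary QR within the clause.

Yes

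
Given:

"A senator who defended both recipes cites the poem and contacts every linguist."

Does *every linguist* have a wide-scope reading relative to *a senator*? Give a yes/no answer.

No

The DP *every linguist* is contained in one conjunct of the coordinate structure (*contacts every linguist*).
A quantifier cannot raise out of one conjunct of a coordination across the whole coordinate structure — the CSC applies to QR.
So *every linguist* cannot raise to a position above *a senator*.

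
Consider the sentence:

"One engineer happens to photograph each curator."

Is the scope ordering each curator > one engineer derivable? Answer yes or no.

*each curator* is inside a raising infinitive, which is transparent to QR (no CP barrier), so it behaves as a matrix argument.
Since no island is crossed, the inverse ordering is licensed alongside surface scope.
So *each curator* > *one engineer* is among the available readings.

Yes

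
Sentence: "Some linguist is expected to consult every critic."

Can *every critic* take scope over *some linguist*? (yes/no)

Yes

Raising constructions are monoclausal for scope purposes; *every critic* is not separated from *some linguist* by any island.
Since no island is crossed, the inverse ordering is licensed alongside surface scope.
Both orderings are possible: *some linguist* > *every critic* and *every critic* > *some linguist*.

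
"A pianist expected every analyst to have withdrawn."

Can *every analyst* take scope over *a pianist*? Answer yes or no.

Yes

*every analyst* is an ECM subject; ECM complements are not islands, and the embedded quantifier may take matrix scope.
QR within a single clause is free, so the lower quantifier may take scope over the higher one.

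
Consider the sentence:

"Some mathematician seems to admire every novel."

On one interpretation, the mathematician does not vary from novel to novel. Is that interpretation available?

Yes

That reading corresponds to *some mathematician* > *every novel*.
Nothing needs to raise for *some mathematician* > *every novel*, so no island constraint is at stake.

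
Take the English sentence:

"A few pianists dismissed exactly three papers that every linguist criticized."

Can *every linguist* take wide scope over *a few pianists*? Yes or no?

Structurally, *every linguist* is inside the relative clause *that every linguist criticized* modifying *exactly three papers*.
Quantifiers inside a relative clause are trapped there; the RC boundary blocks QR.
So the wide-scope reading for *every linguist* is blocked.

No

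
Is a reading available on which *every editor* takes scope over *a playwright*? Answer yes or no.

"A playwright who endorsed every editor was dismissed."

*every editor* is embedded in the relative clause *who endorsed every editor*.
Relative clauses block scope extraction: QR cannot target a position outside the modified NP.
So *every editor* cannot raise high enough to outscope *a playwright*; only the surface ordering *a playwright* > *every editor* is available.

No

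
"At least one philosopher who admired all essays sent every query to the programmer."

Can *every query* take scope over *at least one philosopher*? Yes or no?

Yes

The relative clause *who admired all essays* modifies *at least one philosopher*, but *every query* is not inside that relative clause — it is an argument of the matrix verb.
Since no island is crossed, the inverse ordering is licensed alongside surface scope.
The sentence is scopally ambiguous between *at least one philosopher* > *every query* and *every query* > *at least one philosopher*.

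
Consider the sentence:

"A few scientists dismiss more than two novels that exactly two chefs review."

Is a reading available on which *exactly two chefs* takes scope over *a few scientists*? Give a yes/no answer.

*exactly two chefs* sits inside the relative clause *that exactly two chefs review* modifying *more than two novels*.
Relative clauses block scope extraction: QR cannot target a position outside the modified NP.
*exactly two chefs* is confined to the island and cannot take scope over *a few scientists*.

No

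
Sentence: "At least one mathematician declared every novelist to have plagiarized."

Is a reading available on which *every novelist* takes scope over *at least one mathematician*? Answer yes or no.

ECM infinitives lack a CP barrier, so *every novelist* can QR over the matrix subject *at least one mathematician*.
Clause-internal QR can adjoin the lower DP above the subject, yielding the inverse reading.

Yes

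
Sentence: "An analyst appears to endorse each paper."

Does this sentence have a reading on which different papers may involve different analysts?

The paraphrase describes the scope ordering *each paper* > *an analyst*.
Infinitival complements of raising predicates do not block QR; *each paper* and *an analyst* are effectively clausemates.
Ordinary QR to a clause-peripheral position gives the wide-scope LF for the lower DP.
The sentence is scopally ambiguous between *an analyst* > *each paper* and *each paper* > *an analyst*.

Yes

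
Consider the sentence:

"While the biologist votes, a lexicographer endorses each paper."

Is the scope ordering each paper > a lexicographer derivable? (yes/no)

Yes

Neither queried DP is inside the adjunct, so the adjunct-island constraint does not apply.
Ordinary QR to a clause-peripheral position gives the wide-scope LF for the lower DP.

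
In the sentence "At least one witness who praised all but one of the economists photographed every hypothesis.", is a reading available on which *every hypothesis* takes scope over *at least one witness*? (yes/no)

Yes

Although the sentence contains a relative clause (*who praised all but one of the economists*), *every hypothesis* is outside it, in the matrix VP.
Since no island is crossed, the inverse ordering is licensed alongside surface scope.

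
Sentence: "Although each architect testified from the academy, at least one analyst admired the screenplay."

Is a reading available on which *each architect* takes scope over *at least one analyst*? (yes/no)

*each architect* sits inside the adjunct clause *although each architect testified from the academy*.
Adjuncts are opaque for quantifier raising; a quantifier in an adjunct stays inside it.
*each architect* is confined to the island and cannot take scope over *at least one analyst*.

No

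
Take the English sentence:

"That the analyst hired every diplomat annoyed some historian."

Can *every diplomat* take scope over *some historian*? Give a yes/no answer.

The DP *every diplomat* is contained in the sentential subject *that the analyst hired every diplomat*.
The Sentential Subject Constraint rules out raising the quantifier out of the that-clause subject.
So the wide-scope reading for *every diplomat* is blocked.

No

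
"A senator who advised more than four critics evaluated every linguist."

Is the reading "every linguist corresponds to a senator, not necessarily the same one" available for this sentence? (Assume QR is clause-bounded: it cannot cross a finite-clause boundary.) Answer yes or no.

Yes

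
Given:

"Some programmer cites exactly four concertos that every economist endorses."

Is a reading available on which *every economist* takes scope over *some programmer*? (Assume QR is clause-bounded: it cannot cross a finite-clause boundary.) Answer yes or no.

No

Structurally, *every economist* is inside the relative clause *that every economist endorses* modifying *exactly four concertos*.
Relative clauses are scope islands: a quantifier cannot QR out of a relative clause to take scope in the matrix clause.
*every economist* is confined to the island and cannot take scope over *some programmer*.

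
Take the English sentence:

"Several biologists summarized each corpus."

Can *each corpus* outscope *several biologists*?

*each corpus* is the matrix object and *several biologists* the matrix subject; the two are clausemates.
QR within a single clause is free, so the lower quantifier may take scope over the higher one.
So *each corpus* > *several biologists* is among the available readings.

Yes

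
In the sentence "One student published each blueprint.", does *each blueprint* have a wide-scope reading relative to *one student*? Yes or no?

Yes

*each blueprint* and *one student* are in the same minimal clause.
Nothing blocks QR of the lower DP to a position above the higher one, so inverse scope is available.
The sentence is scopally ambiguous between *one student* > *each blueprint* and *each blueprint* > *one student*.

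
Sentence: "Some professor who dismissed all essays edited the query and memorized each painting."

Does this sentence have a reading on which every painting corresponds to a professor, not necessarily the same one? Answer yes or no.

No

That reading corresponds to *each painting* > *some professor*.
Structurally, *each painting* is inside one conjunct of the coordinate structure (*memorized each painting*).
A quantifier cannot raise out of one conjunct of a coordination across the whole coordinate structure — the CSC applies to QR.
Hence only narrow scope for *each painting* (under *some professor*) survives.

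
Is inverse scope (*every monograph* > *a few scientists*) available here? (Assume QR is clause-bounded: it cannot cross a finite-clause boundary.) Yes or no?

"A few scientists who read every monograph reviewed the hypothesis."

No

The DP *every monograph* is contained in the relative clause *who read every monograph*.
Relative clauses are scope islands: a quantifier cannot QR out of a relative clause to take scope in the matrix clause.
Hence only narrow scope for *every monograph* (under *a few scientists*) survives.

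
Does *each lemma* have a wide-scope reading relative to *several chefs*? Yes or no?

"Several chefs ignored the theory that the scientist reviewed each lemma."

The DP *each lemma* is contained in the complex NP *the theory that the scientist reviewed each lemma*.
Since the clause is the complement of a nominal head, the CNPC blocks scope extraction.
So *each lemma* cannot raise to a position above *several chefs*.

No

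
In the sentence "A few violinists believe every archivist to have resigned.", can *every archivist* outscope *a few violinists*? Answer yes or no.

This is an ECM construction: *every archivist* is the infinitival subject, Case-marked by the matrix verb, and the infinitive is transparent for QR.
Clause-internal QR can adjoin the lower DP above the subject, yielding the inverse reading.

Yes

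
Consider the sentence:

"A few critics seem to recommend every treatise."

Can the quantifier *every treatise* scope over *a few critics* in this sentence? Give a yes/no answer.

Yes

*every treatise* is inside a raising infinitive, which is transparent to QR (no CP barrier), so it behaves as a matrix argument.
Clause-internal QR can adjoin the lower DP above the subject, yielding the inverse reading.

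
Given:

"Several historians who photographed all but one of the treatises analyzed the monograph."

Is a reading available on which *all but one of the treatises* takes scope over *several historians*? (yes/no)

No

The DP *all but one of the treatises* is contained in the relative clause *who photographed all but one of the treatises*.
The relative clause forms an island for QR, so the quantifier is confined to the head noun's restrictor.
So the wide-scope reading for *all but one of the treatises* is blocked.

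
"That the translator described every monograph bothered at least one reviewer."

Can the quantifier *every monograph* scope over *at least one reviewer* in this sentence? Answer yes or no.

Structurally, *every monograph* is inside the sentential subject *that the translator described every monograph*.
The subject-island constraint blocks QR out of a clausal subject.
*every monograph* is confined to the island and cannot take scope over *at least one reviewer*.

No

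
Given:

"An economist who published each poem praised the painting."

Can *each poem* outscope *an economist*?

No

Structurally, *each poem* is inside the relative clause *who published each poem*.
A relative clause is a scope island — quantifier raising cannot cross its boundary.
So *each poem* cannot raise high enough to outscope *an economist*; only the surface ordering *an economist* > *each poem* is available.
(Only the surface reading survives: one fixed economist with respect to all the relevant poems.)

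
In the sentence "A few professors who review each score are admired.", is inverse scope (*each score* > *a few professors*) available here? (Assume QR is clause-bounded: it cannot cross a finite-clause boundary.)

No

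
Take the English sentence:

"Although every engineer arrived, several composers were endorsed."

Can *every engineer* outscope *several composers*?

No

Structurally, *every engineer* is inside the adjunct clause *although every engineer arrived*.
The adjunct-island constraint bars QR out of an adverbial clause.
There is no licit LF on which *every engineer* c-commands *several composers*.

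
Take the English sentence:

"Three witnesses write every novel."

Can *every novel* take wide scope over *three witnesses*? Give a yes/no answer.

Yes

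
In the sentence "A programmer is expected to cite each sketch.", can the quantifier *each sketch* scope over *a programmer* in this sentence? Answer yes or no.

*each sketch* is inside a raising infinitive, which is transparent to QR (no CP barrier), so it behaves as a matrix argument.
Clause-internal QR can adjoin the lower DP above the subject, yielding the inverse reading.

Yes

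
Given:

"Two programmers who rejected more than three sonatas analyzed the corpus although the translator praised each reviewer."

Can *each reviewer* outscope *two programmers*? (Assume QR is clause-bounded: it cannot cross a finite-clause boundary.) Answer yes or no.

No

*each reviewer* sits inside the adjunct clause *although the translator praised each reviewer*.
Scope out of an adjunct clause is unavailable: QR respects the adjunct-island constraint.
The inverse ordering *each reviewer* > *two programmers* is therefore underivable.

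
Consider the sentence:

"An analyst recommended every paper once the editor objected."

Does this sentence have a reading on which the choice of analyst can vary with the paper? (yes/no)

Yes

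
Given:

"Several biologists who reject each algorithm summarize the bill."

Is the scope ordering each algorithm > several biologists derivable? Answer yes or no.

*each algorithm* is embedded in the relative clause *who reject each algorithm*.
Relative clauses are scope islands: a quantifier cannot QR out of a relative clause to take scope in the matrix clause.
The inverse ordering *each algorithm* > *several biologists* is therefore underivable.

No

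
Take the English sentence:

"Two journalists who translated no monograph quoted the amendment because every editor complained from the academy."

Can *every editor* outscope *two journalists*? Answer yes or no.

No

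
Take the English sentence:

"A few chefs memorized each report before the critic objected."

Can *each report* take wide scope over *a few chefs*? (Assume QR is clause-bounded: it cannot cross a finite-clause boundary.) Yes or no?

The adjunct clause does not contain *each report*, which is the matrix object.
QR within a single clause is free, so the lower quantifier may take scope over the higher one.
The sentence is scopally ambiguous between *a few chefs* > *each report* and *each report* > *a few chefs*.

Yes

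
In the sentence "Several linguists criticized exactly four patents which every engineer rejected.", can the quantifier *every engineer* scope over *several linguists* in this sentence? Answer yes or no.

Structurally, *every engineer* is inside the relative clause *which every engineer rejected* modifying *exactly four patents*.
The relative clause forms an island for QR, so the quantifier is confined to the head noun's restrictor.
Hence only narrow scope for *every engineer* (under *several linguists*) survives.

No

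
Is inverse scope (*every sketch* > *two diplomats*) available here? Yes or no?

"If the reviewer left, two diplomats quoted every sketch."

The adjunct clause does not contain *every sketch*, which is the matrix object.
No island intervenes, so both surface and inverse scope are derivable.
Both orderings are possible: *two diplomats* > *every sketch* and *every sketch* > *two diplomats*.

Yes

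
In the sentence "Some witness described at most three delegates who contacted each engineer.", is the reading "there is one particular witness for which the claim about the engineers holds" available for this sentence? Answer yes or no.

Yes

This is the *some witness* > *each engineer* reading.
That is the surface-scope ordering, which is always one of the available readings — island constraints only ever restrict inverse scope.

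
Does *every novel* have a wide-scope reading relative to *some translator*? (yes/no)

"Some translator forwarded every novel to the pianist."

Yes

*every novel* is the matrix object and *some translator* the matrix subject; the two are clausemates.
Nothing blocks QR of the lower DP to a position above the higher one, so inverse scope is available.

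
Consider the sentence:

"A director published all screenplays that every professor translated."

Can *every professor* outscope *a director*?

No

*every professor* is embedded in the relative clause *that every professor translated* modifying *all screenplays*.
Quantifiers inside a relative clause are trapped there; the RC boundary blocks QR.
The inverse ordering *every professor* > *a director* is therefore underivable.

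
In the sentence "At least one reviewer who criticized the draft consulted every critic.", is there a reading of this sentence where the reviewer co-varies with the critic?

Yes

This is the *every critic* > *at least one reviewer* reading.
*every critic* is a matrix argument; only *at least one reviewer* is modified by the relative clause *who criticized the draft*, so the RC island is irrelevant to the target quantifier.
Nothing blocks QR of the lower DP to a position above the higher one, so inverse scope is available.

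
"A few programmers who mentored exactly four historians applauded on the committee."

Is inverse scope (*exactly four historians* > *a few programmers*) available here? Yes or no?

No

The DP *exactly four historians* is contained in the relative clause *who mentored exactly four historians*.
Relative clauses are scope islands: a quantifier cannot QR out of a relative clause to take scope in the matrix clause.
Hence only narrow scope for *exactly four historians* (under *a few programmers*) survives.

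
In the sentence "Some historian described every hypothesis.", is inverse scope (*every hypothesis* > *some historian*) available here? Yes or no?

Both DPs are arguments of the same predicate; there is no clause or island boundary between them.
QR within a single clause is free, so the lower quantifier may take scope over the higher one.
The sentence is scopally ambiguous between *some historian* > *every hypothesis* and *every hypothesis* > *some historian*.

Yes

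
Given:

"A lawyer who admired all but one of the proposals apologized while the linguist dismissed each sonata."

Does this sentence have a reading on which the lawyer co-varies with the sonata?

No

The described interpretation is the *each sonata* > *a lawyer* scoping.
The DP *each sonata* is contained in the adjunct clause *while the linguist dismissed each sonata*.
The adjunct-island constraint bars QR out of an adverbial clause.
*each sonata* is confined to the island and cannot take scope over *a lawyer*.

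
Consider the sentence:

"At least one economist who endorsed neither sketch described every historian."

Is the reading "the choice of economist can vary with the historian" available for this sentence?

The paraphrase describes the scope ordering *every historian* > *at least one economist*.
*every historian* sits in the matrix clause, not in the relative clause on *at least one economist*.
Clause-internal QR can adjoin the lower DP above the subject, yielding the inverse reading.
So *every historian* > *at least one economist* is among the available readings.

Yes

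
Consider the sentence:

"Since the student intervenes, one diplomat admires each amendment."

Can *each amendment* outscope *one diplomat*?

Yes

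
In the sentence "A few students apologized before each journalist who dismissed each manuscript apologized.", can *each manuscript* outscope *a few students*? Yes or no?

No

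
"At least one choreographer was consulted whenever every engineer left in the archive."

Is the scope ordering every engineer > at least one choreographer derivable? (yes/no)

Structurally, *every engineer* is inside the adjunct clause *whenever every engineer left in the archive*.
Adjuncts are opaque for quantifier raising; a quantifier in an adjunct stays inside it.
So *every engineer* cannot raise to a position above *at least one choreographer*.

No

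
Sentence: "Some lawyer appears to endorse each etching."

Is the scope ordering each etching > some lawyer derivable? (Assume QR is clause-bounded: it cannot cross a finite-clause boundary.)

Infinitival complements of raising predicates do not block QR; *each etching* and *some lawyer* are effectively clausemates.
Nothing blocks QR of the lower DP to a position above the higher one, so inverse scope is available.
The sentence is scopally ambiguous between *some lawyer* > *each etching* and *each etching* > *some lawyer*.

Yes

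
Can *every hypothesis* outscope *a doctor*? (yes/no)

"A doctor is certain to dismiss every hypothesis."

Yes

Infinitival complements of raising predicates do not block QR; *every hypothesis* and *a doctor* are effectively clausemates.
Nothing blocks QR of the lower DP to a position above the higher one, so inverse scope is available.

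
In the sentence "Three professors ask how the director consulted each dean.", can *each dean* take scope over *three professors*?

No

Structurally, *each dean* is inside the embedded question *how the director consulted each dean*.
Embedded wh-clauses are opaque for QR, so the quantifier stays inside the question.
The inverse ordering *each dean* > *three professors* is therefore underivable.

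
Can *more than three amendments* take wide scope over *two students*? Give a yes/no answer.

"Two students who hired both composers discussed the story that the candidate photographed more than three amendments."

The DP *more than three amendments* is contained in the complex NP *the story that the candidate photographed more than three amendments*.
Noun-complement clauses are scope islands (the Complex NP Constraint): a quantifier inside one cannot scope into the matrix.
The inverse ordering *more than three amendments* > *two students* is therefore underivable.

No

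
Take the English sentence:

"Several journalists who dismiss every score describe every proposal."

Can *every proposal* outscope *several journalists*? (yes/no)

The RC *who dismiss every score* is an island, but *every proposal* is not inside it — it is the matrix object, a clausemate of *several journalists*.
Nothing blocks QR of the lower DP to a position above the higher one, so inverse scope is available.
The sentence is scopally ambiguous between *several journalists* > *every proposal* and *every proposal* > *several journalists*.

Yes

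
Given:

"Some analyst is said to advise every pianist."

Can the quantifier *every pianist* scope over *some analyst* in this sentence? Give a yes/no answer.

The matrix predicate is a raising verb, whose infinitival complement is not a scope island — *every pianist* can QR into the matrix clause.
With no island boundary between them, the object can take inverse scope over the subject via ordinary QR within the clause.

Yes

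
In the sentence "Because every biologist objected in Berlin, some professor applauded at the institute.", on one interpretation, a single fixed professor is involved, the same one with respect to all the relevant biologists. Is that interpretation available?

Yes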